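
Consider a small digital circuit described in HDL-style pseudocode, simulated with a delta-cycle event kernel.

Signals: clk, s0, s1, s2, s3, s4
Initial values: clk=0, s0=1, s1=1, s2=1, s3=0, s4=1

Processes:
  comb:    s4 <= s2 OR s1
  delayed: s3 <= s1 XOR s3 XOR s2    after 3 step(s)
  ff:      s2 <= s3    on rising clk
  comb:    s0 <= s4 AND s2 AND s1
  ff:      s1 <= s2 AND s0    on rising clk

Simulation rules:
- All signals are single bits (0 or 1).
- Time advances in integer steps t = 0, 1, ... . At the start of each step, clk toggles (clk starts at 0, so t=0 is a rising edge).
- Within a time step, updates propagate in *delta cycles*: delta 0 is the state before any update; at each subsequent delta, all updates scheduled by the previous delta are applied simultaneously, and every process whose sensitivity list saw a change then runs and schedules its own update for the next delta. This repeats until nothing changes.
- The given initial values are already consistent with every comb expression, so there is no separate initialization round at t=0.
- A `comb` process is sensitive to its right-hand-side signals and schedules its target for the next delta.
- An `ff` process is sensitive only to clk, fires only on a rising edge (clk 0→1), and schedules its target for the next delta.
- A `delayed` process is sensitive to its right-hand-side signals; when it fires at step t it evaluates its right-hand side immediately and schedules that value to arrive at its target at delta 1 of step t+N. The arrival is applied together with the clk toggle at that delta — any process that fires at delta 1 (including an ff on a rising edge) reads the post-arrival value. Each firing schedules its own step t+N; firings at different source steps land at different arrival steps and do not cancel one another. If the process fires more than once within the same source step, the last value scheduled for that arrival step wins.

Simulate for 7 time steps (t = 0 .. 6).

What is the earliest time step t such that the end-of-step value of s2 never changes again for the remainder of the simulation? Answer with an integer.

t=0 Δ0: s1=1 s2=1 s0=1 s3=0 s4=1 clk=0
  Δ1: clk:0→1
  Δ2: s2:1→0
  Δ3: s0:1→0
  (3Δ to stable)
t=1 Δ0: s1=1 s2=0 s0=0 s3=0 s4=1 clk=1
  Δ1: clk:1→0
  (1Δ to stable)
t=2 Δ0: s1=1 s2=0 s0=0 s3=0 s4=1 clk=0
  Δ1: clk:0→1
  Δ2: s1:1→0
  Δ3: s4:1→0
  (3Δ to stable)
t=3 Δ0: s1=0 s2=0 s0=0 s3=0 s4=0 clk=1
  Δ1: s3:0→1, clk:1→0
  (1Δ to stable)
t=4 Δ0: s1=0 s2=0 s0=0 s3=1 s4=0 clk=0
  Δ1: clk:0→1
  Δ2: s2:0→1
  Δ3: s4:0→1
  (3Δ to stable)
t=5 Δ0: s1=0 s2=1 s0=0 s3=1 s4=1 clk=1
  Δ1: s3:1→0, clk:1→0
  (1Δ to stable)
t=6 Δ0: s1=0 s2=1 s0=0 s3=0 s4=1 clk=0
  Δ1: s3:0→1, clk:0→1
  (1Δ to stable)

4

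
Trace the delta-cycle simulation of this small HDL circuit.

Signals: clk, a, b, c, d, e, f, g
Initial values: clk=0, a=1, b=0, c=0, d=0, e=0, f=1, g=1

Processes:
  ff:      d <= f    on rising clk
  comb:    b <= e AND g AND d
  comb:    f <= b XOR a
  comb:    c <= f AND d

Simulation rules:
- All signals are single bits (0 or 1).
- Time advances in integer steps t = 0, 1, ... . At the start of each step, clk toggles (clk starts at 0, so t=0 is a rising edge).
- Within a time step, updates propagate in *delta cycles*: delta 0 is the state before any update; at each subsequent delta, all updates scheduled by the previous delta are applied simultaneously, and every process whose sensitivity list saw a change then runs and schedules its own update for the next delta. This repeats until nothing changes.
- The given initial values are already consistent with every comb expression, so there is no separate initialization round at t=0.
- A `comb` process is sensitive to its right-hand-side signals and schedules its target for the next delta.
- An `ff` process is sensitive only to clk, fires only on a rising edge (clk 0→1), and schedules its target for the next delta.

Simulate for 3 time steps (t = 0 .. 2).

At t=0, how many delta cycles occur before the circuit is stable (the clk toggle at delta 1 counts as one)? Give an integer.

3

t0.Δ0 clk=0 g=1 a=1 e=0 b=0 c=0 d=0 f=1
t0.Δ1 clk=1 g=1 a=1 e=0 b=0 c=0 d=0 f=1
t0.Δ2 clk=1 g=1 a=1 e=0 b=0 c=0 d=1 f=1
t0.Δ3 clk=1 g=1 a=1 e=0 b=0 c=1 d=1 f=1
t1.Δ0 clk=1 g=1 a=1 e=0 b=0 c=1 d=1 f=1
t1.Δ1 clk=0 g=1 a=1 e=0 b=0 c=1 d=1 f=1
t2.Δ0 clk=0 g=1 a=1 e=0 b=0 c=1 d=1 f=1
t2.Δ1 clk=1 g=1 a=1 e=0 b=0 c=1 d=1 f=1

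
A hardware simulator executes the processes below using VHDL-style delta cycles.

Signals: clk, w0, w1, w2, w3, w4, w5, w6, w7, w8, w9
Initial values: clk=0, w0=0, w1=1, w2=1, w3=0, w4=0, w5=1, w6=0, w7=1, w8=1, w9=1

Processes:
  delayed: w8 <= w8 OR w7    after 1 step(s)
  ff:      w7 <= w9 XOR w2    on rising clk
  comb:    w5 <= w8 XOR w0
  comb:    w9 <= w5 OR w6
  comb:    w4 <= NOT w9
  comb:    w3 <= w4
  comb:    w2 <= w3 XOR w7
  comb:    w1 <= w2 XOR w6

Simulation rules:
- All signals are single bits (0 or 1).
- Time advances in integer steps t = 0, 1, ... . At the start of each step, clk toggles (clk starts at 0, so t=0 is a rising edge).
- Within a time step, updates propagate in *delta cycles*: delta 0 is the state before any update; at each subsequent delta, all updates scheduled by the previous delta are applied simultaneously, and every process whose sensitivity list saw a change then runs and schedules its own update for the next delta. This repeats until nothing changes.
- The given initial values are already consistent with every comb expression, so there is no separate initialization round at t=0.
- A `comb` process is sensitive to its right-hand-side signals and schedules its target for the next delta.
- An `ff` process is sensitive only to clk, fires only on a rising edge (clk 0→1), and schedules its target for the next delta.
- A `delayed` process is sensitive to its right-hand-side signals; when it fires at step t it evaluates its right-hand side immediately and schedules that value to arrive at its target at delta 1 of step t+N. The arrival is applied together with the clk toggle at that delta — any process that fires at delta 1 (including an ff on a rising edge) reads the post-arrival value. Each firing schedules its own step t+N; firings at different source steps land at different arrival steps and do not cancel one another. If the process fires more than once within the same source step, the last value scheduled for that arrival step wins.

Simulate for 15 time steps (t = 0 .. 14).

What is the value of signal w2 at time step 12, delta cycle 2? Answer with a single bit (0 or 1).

1

[bits: w8,w4,w5,w1,clk,w7,w6,w9,w2,w3,w0]
t=0: Δ0=10110101100 Δ1=10111101100 Δ2=10111001100 Δ3=10111001000 Δ4=10101001000 | 4Δ
t=1: Δ0=10101001000 Δ1=10100001000 | 1Δ
t=2: Δ0=10100001000 Δ1=10101001000 Δ2=10101101000 Δ3=10101101100 Δ4=10111101100 | 4Δ
t=3: Δ0=10111101100 Δ1=10110101100 | 1Δ
t=4: Δ0=10110101100 Δ1=10111101100 Δ2=10111001100 Δ3=10111001000 Δ4=10101001000 | 4Δ
t=5: Δ0=10101001000 Δ1=10100001000 | 1Δ
t=6: Δ0=10100001000 Δ1=10101001000 Δ2=10101101000 Δ3=10101101100 Δ4=10111101100 | 4Δ
t=7: Δ0=10111101100 Δ1=10110101100 | 1Δ
t=8: Δ0=10110101100 Δ1=10111101100 Δ2=10111001100 Δ3=10111001000 Δ4=10101001000 | 4Δ
t=9: Δ0=10101001000 Δ1=10100001000 | 1Δ
t=10: Δ0=10100001000 Δ1=10101001000 Δ2=10101101000 Δ3=10101101100 Δ4=10111101100 | 4Δ
t=11: Δ0=10111101100 Δ1=10110101100 | 1Δ
t=12: Δ0=10110101100 Δ1=10111101100 Δ2=10111001100 Δ3=10111001000 Δ4=10101001000 | 4Δ
t=13: Δ0=10101001000 Δ1=10100001000 | 1Δ
t=14: Δ0=10100001000 Δ1=10101001000 Δ2=10101101000 Δ3=10101101100 Δ4=10111101100 | 4Δ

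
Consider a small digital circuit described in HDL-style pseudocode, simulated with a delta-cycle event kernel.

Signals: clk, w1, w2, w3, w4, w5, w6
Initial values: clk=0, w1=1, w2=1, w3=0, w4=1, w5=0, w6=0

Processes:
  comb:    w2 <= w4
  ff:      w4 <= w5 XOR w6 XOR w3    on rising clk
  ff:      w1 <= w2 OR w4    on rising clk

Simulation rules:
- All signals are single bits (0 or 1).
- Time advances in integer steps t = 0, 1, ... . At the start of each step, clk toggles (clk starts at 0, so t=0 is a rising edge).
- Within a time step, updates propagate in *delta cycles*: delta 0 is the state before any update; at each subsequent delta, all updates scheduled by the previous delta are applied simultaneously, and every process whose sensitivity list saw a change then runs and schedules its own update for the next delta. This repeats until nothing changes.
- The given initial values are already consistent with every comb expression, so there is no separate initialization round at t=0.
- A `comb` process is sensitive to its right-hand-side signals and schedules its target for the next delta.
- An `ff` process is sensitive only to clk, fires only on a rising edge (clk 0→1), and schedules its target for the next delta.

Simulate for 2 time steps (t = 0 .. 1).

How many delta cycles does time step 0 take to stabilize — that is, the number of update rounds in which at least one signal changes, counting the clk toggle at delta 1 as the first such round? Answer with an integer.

t0.Δ0 clk=0 w5=0 w4=1 w3=0 w2=1 w1=1 w6=0
t0.Δ1 clk=1 w5=0 w4=1 w3=0 w2=1 w1=1 w6=0
t0.Δ2 clk=1 w5=0 w4=0 w3=0 w2=1 w1=1 w6=0
t0.Δ3 clk=1 w5=0 w4=0 w3=0 w2=0 w1=1 w6=0
t1.Δ0 clk=1 w5=0 w4=0 w3=0 w2=0 w1=1 w6=0
t1.Δ1 clk=0 w5=0 w4=0 w3=0 w2=0 w1=1 w6=0

3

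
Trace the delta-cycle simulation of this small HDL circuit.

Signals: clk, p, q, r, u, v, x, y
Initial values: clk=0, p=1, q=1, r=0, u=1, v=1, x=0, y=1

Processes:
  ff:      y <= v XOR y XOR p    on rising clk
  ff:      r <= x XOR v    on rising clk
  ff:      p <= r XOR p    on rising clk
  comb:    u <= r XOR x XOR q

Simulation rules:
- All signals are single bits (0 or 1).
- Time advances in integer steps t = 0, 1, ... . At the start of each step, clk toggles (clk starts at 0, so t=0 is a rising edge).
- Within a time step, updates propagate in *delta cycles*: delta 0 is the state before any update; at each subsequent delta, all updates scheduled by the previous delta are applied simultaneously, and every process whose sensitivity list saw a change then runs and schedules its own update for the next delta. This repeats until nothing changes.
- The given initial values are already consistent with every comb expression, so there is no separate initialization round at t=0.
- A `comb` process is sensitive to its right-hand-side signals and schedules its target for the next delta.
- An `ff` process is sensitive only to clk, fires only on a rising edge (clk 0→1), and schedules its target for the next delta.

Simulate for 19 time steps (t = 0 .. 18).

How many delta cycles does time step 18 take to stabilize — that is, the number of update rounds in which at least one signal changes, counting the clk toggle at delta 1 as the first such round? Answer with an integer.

t0.Δ0 q=1 p=1 y=1 v=1 clk=0 u=1 x=0 r=0
t0.Δ1 q=1 p=1 y=1 v=1 clk=1 u=1 x=0 r=0
t0.Δ2 q=1 p=1 y=1 v=1 clk=1 u=1 x=0 r=1
t0.Δ3 q=1 p=1 y=1 v=1 clk=1 u=0 x=0 r=1
t1.Δ0 q=1 p=1 y=1 v=1 clk=1 u=0 x=0 r=1
t1.Δ1 q=1 p=1 y=1 v=1 clk=0 u=0 x=0 r=1
t2.Δ0 q=1 p=1 y=1 v=1 clk=0 u=0 x=0 r=1
t2.Δ1 q=1 p=1 y=1 v=1 clk=1 u=0 x=0 r=1
t2.Δ2 q=1 p=0 y=1 v=1 clk=1 u=0 x=0 r=1
t3.Δ0 q=1 p=0 y=1 v=1 clk=1 u=0 x=0 r=1
t3.Δ1 q=1 p=0 y=1 v=1 clk=0 u=0 x=0 r=1
t4.Δ0 q=1 p=0 y=1 v=1 clk=0 u=0 x=0 r=1
t4.Δ1 q=1 p=0 y=1 v=1 clk=1 u=0 x=0 r=1
t4.Δ2 q=1 p=1 y=0 v=1 clk=1 u=0 x=0 r=1
t5.Δ0 q=1 p=1 y=0 v=1 clk=1 u=0 x=0 r=1
t5.Δ1 q=1 p=1 y=0 v=1 clk=0 u=0 x=0 r=1
t6.Δ0 q=1 p=1 y=0 v=1 clk=0 u=0 x=0 r=1
t6.Δ1 q=1 p=1 y=0 v=1 clk=1 u=0 x=0 r=1
t6.Δ2 q=1 p=0 y=0 v=1 clk=1 u=0 x=0 r=1
t7.Δ0 q=1 p=0 y=0 v=1 clk=1 u=0 x=0 r=1
t7.Δ1 q=1 p=0 y=0 v=1 clk=0 u=0 x=0 r=1
t8.Δ0 q=1 p=0 y=0 v=1 clk=0 u=0 x=0 r=1
t8.Δ1 q=1 p=0 y=0 v=1 clk=1 u=0 x=0 r=1
t8.Δ2 q=1 p=1 y=1 v=1 clk=1 u=0 x=0 r=1
t9.Δ0 q=1 p=1 y=1 v=1 clk=1 u=0 x=0 r=1
t9.Δ1 q=1 p=1 y=1 v=1 clk=0 u=0 x=0 r=1
t10.Δ0 q=1 p=1 y=1 v=1 clk=0 u=0 x=0 r=1
t10.Δ1 q=1 p=1 y=1 v=1 clk=1 u=0 x=0 r=1
t10.Δ2 q=1 p=0 y=1 v=1 clk=1 u=0 x=0 r=1
t11.Δ0 q=1 p=0 y=1 v=1 clk=1 u=0 x=0 r=1
t11.Δ1 q=1 p=0 y=1 v=1 clk=0 u=0 x=0 r=1
t12.Δ0 q=1 p=0 y=1 v=1 clk=0 u=0 x=0 r=1
t12.Δ1 q=1 p=0 y=1 v=1 clk=1 u=0 x=0 r=1
t12.Δ2 q=1 p=1 y=0 v=1 clk=1 u=0 x=0 r=1
t13.Δ0 q=1 p=1 y=0 v=1 clk=1 u=0 x=0 r=1
t13.Δ1 q=1 p=1 y=0 v=1 clk=0 u=0 x=0 r=1
t14.Δ0 q=1 p=1 y=0 v=1 clk=0 u=0 x=0 r=1
t14.Δ1 q=1 p=1 y=0 v=1 clk=1 u=0 x=0 r=1
t14.Δ2 q=1 p=0 y=0 v=1 clk=1 u=0 x=0 r=1
t15.Δ0 q=1 p=0 y=0 v=1 clk=1 u=0 x=0 r=1
t15.Δ1 q=1 p=0 y=0 v=1 clk=0 u=0 x=0 r=1
t16.Δ0 q=1 p=0 y=0 v=1 clk=0 u=0 x=0 r=1
t16.Δ1 q=1 p=0 y=0 v=1 clk=1 u=0 x=0 r=1
t16.Δ2 q=1 p=1 y=1 v=1 clk=1 u=0 x=0 r=1
t17.Δ0 q=1 p=1 y=1 v=1 clk=1 u=0 x=0 r=1
t17.Δ1 q=1 p=1 y=1 v=1 clk=0 u=0 x=0 r=1
t18.Δ0 q=1 p=1 y=1 v=1 clk=0 u=0 x=0 r=1
t18.Δ1 q=1 p=1 y=1 v=1 clk=1 u=0 x=0 r=1
t18.Δ2 q=1 p=0 y=1 v=1 clk=1 u=0 x=0 r=1

2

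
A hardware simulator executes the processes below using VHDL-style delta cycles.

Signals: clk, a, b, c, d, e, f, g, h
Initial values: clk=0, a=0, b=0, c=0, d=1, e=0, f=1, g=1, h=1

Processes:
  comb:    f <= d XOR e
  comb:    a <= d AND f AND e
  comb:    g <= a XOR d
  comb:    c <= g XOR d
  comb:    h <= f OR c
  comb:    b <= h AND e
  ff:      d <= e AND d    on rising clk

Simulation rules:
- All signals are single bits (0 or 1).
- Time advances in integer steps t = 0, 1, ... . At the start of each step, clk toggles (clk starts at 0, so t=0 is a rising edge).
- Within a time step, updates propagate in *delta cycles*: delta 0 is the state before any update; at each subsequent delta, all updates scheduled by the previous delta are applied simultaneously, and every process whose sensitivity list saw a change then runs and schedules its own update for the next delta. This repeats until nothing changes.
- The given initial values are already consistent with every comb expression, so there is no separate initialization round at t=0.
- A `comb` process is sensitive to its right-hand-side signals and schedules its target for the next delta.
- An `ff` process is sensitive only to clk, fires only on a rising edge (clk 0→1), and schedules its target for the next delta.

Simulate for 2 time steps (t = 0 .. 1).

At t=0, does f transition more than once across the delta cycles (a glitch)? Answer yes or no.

no

t=0 Δ0: clk=0 d=1 f=1 g=1 e=0 a=0 h=1 c=0 b=0
  Δ1: clk:0→1
  Δ2: d:1→0
  Δ3: f:1→0, g:1→0, c:0→1
  Δ4: c:1→0
  Δ5: h:1→0
  (5Δ to stable)
t=1 Δ0: clk=1 d=0 f=0 g=0 e=0 a=0 h=0 c=0 b=0
  Δ1: clk:1→0
  (1Δ to stable)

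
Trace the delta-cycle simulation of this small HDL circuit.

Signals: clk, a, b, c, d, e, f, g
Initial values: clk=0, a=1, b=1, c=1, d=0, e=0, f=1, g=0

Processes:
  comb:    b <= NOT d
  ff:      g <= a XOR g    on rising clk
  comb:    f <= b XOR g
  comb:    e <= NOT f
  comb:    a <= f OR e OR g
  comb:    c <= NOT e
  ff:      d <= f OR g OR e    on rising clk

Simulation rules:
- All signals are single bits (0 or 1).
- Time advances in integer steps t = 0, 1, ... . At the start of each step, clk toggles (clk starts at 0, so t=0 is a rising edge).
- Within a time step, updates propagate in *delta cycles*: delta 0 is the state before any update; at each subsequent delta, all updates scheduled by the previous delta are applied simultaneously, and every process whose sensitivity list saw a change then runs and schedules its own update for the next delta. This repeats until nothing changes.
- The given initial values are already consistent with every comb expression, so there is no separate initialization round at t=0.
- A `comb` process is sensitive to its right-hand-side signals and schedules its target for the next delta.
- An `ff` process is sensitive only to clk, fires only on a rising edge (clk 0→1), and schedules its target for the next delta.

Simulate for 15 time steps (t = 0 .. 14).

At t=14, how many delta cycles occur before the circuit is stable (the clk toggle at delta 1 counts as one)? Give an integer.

5

t0.Δ0 c=1 f=1 a=1 b=1 d=0 clk=0 e=0 g=0
t0.Δ1 c=1 f=1 a=1 b=1 d=0 clk=1 e=0 g=0
t0.Δ2 c=1 f=1 a=1 b=1 d=1 clk=1 e=0 g=1
t0.Δ3 c=1 f=0 a=1 b=0 d=1 clk=1 e=0 g=1
t0.Δ4 c=1 f=1 a=1 b=0 d=1 clk=1 e=1 g=1
t0.Δ5 c=0 f=1 a=1 b=0 d=1 clk=1 e=0 g=1
t0.Δ6 c=1 f=1 a=1 b=0 d=1 clk=1 e=0 g=1
t1.Δ0 c=1 f=1 a=1 b=0 d=1 clk=1 e=0 g=1
t1.Δ1 c=1 f=1 a=1 b=0 d=1 clk=0 e=0 g=1
t2.Δ0 c=1 f=1 a=1 b=0 d=1 clk=0 e=0 g=1
t2.Δ1 c=1 f=1 a=1 b=0 d=1 clk=1 e=0 g=1
t2.Δ2 c=1 f=1 a=1 b=0 d=1 clk=1 e=0 g=0
t2.Δ3 c=1 f=0 a=1 b=0 d=1 clk=1 e=0 g=0
t2.Δ4 c=1 f=0 a=0 b=0 d=1 clk=1 e=1 g=0
t2.Δ5 c=0 f=0 a=1 b=0 d=1 clk=1 e=1 g=0
t3.Δ0 c=0 f=0 a=1 b=0 d=1 clk=1 e=1 g=0
t3.Δ1 c=0 f=0 a=1 b=0 d=1 clk=0 e=1 g=0
t4.Δ0 c=0 f=0 a=1 b=0 d=1 clk=0 e=1 g=0
t4.Δ1 c=0 f=0 a=1 b=0 d=1 clk=1 e=1 g=0
t4.Δ2 c=0 f=0 a=1 b=0 d=1 clk=1 e=1 g=1
t4.Δ3 c=0 f=1 a=1 b=0 d=1 clk=1 e=1 g=1
t4.Δ4 c=0 f=1 a=1 b=0 d=1 clk=1 e=0 g=1
t4.Δ5 c=1 f=1 a=1 b=0 d=1 clk=1 e=0 g=1
t5.Δ0 c=1 f=1 a=1 b=0 d=1 clk=1 e=0 g=1
t5.Δ1 c=1 f=1 a=1 b=0 d=1 clk=0 e=0 g=1
t6.Δ0 c=1 f=1 a=1 b=0 d=1 clk=0 e=0 g=1
t6.Δ1 c=1 f=1 a=1 b=0 d=1 clk=1 e=0 g=1
t6.Δ2 c=1 f=1 a=1 b=0 d=1 clk=1 e=0 g=0
t6.Δ3 c=1 f=0 a=1 b=0 d=1 clk=1 e=0 g=0
t6.Δ4 c=1 f=0 a=0 b=0 d=1 clk=1 e=1 g=0
t6.Δ5 c=0 f=0 a=1 b=0 d=1 clk=1 e=1 g=0
t7.Δ0 c=0 f=0 a=1 b=0 d=1 clk=1 e=1 g=0
t7.Δ1 c=0 f=0 a=1 b=0 d=1 clk=0 e=1 g=0
t8.Δ0 c=0 f=0 a=1 b=0 d=1 clk=0 e=1 g=0
t8.Δ1 c=0 f=0 a=1 b=0 d=1 clk=1 e=1 g=0
t8.Δ2 c=0 f=0 a=1 b=0 d=1 clk=1 e=1 g=1
t8.Δ3 c=0 f=1 a=1 b=0 d=1 clk=1 e=1 g=1
t8.Δ4 c=0 f=1 a=1 b=0 d=1 clk=1 e=0 g=1
t8.Δ5 c=1 f=1 a=1 b=0 d=1 clk=1 e=0 g=1
t9.Δ0 c=1 f=1 a=1 b=0 d=1 clk=1 e=0 g=1
t9.Δ1 c=1 f=1 a=1 b=0 d=1 clk=0 e=0 g=1
t10.Δ0 c=1 f=1 a=1 b=0 d=1 clk=0 e=0 g=1
t10.Δ1 c=1 f=1 a=1 b=0 d=1 clk=1 e=0 g=1
t10.Δ2 c=1 f=1 a=1 b=0 d=1 clk=1 e=0 g=0
t10.Δ3 c=1 f=0 a=1 b=0 d=1 clk=1 e=0 g=0
t10.Δ4 c=1 f=0 a=0 b=0 d=1 clk=1 e=1 g=0
t10.Δ5 c=0 f=0 a=1 b=0 d=1 clk=1 e=1 g=0
t11.Δ0 c=0 f=0 a=1 b=0 d=1 clk=1 e=1 g=0
t11.Δ1 c=0 f=0 a=1 b=0 d=1 clk=0 e=1 g=0
t12.Δ0 c=0 f=0 a=1 b=0 d=1 clk=0 e=1 g=0
t12.Δ1 c=0 f=0 a=1 b=0 d=1 clk=1 e=1 g=0
t12.Δ2 c=0 f=0 a=1 b=0 d=1 clk=1 e=1 g=1
t12.Δ3 c=0 f=1 a=1 b=0 d=1 clk=1 e=1 g=1
t12.Δ4 c=0 f=1 a=1 b=0 d=1 clk=1 e=0 g=1
t12.Δ5 c=1 f=1 a=1 b=0 d=1 clk=1 e=0 g=1
t13.Δ0 c=1 f=1 a=1 b=0 d=1 clk=1 e=0 g=1
t13.Δ1 c=1 f=1 a=1 b=0 d=1 clk=0 e=0 g=1
t14.Δ0 c=1 f=1 a=1 b=0 d=1 clk=0 e=0 g=1
t14.Δ1 c=1 f=1 a=1 b=0 d=1 clk=1 e=0 g=1
t14.Δ2 c=1 f=1 a=1 b=0 d=1 clk=1 e=0 g=0
t14.Δ3 c=1 f=0 a=1 b=0 d=1 clk=1 e=0 g=0
t14.Δ4 c=1 f=0 a=0 b=0 d=1 clk=1 e=1 g=0
t14.Δ5 c=0 f=0 a=1 b=0 d=1 clk=1 e=1 g=0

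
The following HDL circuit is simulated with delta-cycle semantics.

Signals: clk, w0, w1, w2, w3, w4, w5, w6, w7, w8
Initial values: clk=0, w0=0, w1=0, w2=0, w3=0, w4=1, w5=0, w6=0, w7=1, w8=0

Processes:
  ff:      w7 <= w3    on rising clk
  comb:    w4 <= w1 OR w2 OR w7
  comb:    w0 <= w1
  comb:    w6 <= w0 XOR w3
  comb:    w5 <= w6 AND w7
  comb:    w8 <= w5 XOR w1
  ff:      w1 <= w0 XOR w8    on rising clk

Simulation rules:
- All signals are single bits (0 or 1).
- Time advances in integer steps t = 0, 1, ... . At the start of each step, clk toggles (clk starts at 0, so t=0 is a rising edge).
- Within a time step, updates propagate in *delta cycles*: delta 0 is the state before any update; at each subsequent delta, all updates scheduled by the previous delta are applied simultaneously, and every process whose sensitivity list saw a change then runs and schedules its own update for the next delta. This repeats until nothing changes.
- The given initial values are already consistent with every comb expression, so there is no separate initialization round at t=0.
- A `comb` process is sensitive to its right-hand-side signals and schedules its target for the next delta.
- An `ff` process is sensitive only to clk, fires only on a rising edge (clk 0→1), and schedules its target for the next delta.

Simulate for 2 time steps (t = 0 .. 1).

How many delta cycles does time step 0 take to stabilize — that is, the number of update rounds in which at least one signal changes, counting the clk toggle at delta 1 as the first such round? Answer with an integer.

3

t0.Δ0 w1=0 w4=1 w0=0 w7=1 clk=0 w3=0 w6=0 w8=0 w2=0 w5=0
t0.Δ1 w1=0 w4=1 w0=0 w7=1 clk=1 w3=0 w6=0 w8=0 w2=0 w5=0
t0.Δ2 w1=0 w4=1 w0=0 w7=0 clk=1 w3=0 w6=0 w8=0 w2=0 w5=0
t0.Δ3 w1=0 w4=0 w0=0 w7=0 clk=1 w3=0 w6=0 w8=0 w2=0 w5=0
t1.Δ0 w1=0 w4=0 w0=0 w7=0 clk=1 w3=0 w6=0 w8=0 w2=0 w5=0
t1.Δ1 w1=0 w4=0 w0=0 w7=0 clk=0 w3=0 w6=0 w8=0 w2=0 w5=0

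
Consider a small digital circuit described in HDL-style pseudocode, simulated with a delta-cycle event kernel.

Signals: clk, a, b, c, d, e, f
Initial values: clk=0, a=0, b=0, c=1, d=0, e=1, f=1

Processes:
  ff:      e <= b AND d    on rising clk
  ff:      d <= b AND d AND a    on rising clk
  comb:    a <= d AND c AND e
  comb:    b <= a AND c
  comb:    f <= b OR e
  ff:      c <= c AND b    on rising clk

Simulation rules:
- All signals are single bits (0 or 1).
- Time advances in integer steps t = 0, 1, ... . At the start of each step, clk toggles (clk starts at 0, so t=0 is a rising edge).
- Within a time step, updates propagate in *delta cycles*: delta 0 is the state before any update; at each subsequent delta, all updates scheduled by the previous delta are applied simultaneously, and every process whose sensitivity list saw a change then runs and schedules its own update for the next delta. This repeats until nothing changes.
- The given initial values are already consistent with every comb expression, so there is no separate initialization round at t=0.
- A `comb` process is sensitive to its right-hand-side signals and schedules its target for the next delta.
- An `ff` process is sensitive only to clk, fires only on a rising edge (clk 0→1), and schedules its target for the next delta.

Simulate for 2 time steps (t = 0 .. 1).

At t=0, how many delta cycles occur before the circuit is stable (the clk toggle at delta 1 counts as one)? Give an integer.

[bits: c,f,clk,e,d,b,a]
t=0: Δ0=1101000 Δ1=1111000 Δ2=0110000 Δ3=0010000 | 3Δ
t=1: Δ0=0010000 Δ1=0000000 | 1Δ

3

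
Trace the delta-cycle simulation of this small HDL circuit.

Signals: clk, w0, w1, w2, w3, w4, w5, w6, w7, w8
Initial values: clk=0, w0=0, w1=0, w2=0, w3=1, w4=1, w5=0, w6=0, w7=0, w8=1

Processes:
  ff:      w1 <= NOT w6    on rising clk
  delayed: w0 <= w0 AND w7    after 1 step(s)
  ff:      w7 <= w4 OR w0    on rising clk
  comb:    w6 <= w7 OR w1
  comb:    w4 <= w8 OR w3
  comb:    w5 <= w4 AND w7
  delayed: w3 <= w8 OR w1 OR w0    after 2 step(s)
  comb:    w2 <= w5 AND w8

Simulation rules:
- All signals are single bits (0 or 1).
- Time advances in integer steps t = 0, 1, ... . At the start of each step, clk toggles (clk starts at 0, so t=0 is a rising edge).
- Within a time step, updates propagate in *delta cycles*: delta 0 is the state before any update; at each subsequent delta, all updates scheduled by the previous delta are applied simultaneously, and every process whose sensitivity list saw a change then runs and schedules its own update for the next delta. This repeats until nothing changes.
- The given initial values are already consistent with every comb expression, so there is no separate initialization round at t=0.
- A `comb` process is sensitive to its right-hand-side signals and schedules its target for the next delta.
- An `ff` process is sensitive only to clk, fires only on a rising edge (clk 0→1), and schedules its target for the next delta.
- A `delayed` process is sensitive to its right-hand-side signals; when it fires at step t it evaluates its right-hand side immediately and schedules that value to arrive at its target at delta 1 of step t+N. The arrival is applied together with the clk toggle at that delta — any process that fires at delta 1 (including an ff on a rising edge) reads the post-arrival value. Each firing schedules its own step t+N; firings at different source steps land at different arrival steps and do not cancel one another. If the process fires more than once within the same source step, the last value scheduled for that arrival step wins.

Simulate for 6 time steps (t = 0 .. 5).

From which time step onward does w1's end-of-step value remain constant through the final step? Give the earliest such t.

t0.Δ0 w8=1 w5=0 clk=0 w0=0 w4=1 w6=0 w2=0 w3=1 w7=0 w1=0
t0.Δ1 w8=1 w5=0 clk=1 w0=0 w4=1 w6=0 w2=0 w3=1 w7=0 w1=0
t0.Δ2 w8=1 w5=0 clk=1 w0=0 w4=1 w6=0 w2=0 w3=1 w7=1 w1=1
t0.Δ3 w8=1 w5=1 clk=1 w0=0 w4=1 w6=1 w2=0 w3=1 w7=1 w1=1
t0.Δ4 w8=1 w5=1 clk=1 w0=0 w4=1 w6=1 w2=1 w3=1 w7=1 w1=1
t1.Δ0 w8=1 w5=1 clk=1 w0=0 w4=1 w6=1 w2=1 w3=1 w7=1 w1=1
t1.Δ1 w8=1 w5=1 clk=0 w0=0 w4=1 w6=1 w2=1 w3=1 w7=1 w1=1
t2.Δ0 w8=1 w5=1 clk=0 w0=0 w4=1 w6=1 w2=1 w3=1 w7=1 w1=1
t2.Δ1 w8=1 w5=1 clk=1 w0=0 w4=1 w6=1 w2=1 w3=1 w7=1 w1=1
t2.Δ2 w8=1 w5=1 clk=1 w0=0 w4=1 w6=1 w2=1 w3=1 w7=1 w1=0
t3.Δ0 w8=1 w5=1 clk=1 w0=0 w4=1 w6=1 w2=1 w3=1 w7=1 w1=0
t3.Δ1 w8=1 w5=1 clk=0 w0=0 w4=1 w6=1 w2=1 w3=1 w7=1 w1=0
t4.Δ0 w8=1 w5=1 clk=0 w0=0 w4=1 w6=1 w2=1 w3=1 w7=1 w1=0
t4.Δ1 w8=1 w5=1 clk=1 w0=0 w4=1 w6=1 w2=1 w3=1 w7=1 w1=0
t5.Δ0 w8=1 w5=1 clk=1 w0=0 w4=1 w6=1 w2=1 w3=1 w7=1 w1=0
t5.Δ1 w8=1 w5=1 clk=0 w0=0 w4=1 w6=1 w2=1 w3=1 w7=1 w1=0

2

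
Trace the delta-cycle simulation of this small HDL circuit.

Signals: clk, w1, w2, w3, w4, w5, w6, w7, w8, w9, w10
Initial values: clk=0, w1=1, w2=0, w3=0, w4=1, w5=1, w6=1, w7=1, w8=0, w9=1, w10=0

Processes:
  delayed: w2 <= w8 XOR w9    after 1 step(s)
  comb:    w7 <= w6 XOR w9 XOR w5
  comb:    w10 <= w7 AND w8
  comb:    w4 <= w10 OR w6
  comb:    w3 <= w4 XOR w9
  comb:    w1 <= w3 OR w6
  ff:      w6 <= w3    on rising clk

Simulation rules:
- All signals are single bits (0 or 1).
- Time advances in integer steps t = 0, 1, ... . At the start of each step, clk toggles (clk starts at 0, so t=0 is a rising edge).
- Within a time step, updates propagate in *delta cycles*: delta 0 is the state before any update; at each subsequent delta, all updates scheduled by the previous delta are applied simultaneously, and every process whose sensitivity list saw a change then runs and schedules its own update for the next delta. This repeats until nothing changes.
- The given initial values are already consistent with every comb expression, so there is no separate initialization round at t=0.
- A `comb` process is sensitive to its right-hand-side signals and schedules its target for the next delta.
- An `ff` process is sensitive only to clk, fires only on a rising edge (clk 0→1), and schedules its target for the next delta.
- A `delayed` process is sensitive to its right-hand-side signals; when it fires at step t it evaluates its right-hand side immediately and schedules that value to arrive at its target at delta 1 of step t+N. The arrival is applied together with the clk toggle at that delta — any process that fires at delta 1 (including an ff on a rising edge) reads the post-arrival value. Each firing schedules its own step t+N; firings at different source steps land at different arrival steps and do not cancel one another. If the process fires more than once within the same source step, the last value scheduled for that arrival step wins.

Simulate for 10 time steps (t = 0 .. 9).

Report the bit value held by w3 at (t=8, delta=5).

1

t=0 Δ0: w9=1 w7=1 w2=0 w10=0 w4=1 w5=1 w8=0 w1=1 w3=0 clk=0 w6=1
  Δ1: clk:0→1
  Δ2: w6:1→0
  Δ3: w7:1→0, w4:1→0, w1:1→0
  Δ4: w3:0→1
  Δ5: w1:0→1
  (5Δ to stable)
t=1 Δ0: w9=1 w7=0 w2=0 w10=0 w4=0 w5=1 w8=0 w1=1 w3=1 clk=1 w6=0
  Δ1: clk:1→0
  (1Δ to stable)
t=2 Δ0: w9=1 w7=0 w2=0 w10=0 w4=0 w5=1 w8=0 w1=1 w3=1 clk=0 w6=0
  Δ1: clk:0→1
  Δ2: w6:0→1
  Δ3: w7:0→1, w4:0→1
  Δ4: w3:1→0
  (4Δ to stable)
t=3 Δ0: w9=1 w7=1 w2=0 w10=0 w4=1 w5=1 w8=0 w1=1 w3=0 clk=1 w6=1
  Δ1: clk:1→0
  (1Δ to stable)
t=4 Δ0: w9=1 w7=1 w2=0 w10=0 w4=1 w5=1 w8=0 w1=1 w3=0 clk=0 w6=1
  Δ1: clk:0→1
  Δ2: w6:1→0
  Δ3: w7:1→0, w4:1→0, w1:1→0
  Δ4: w3:0→1
  Δ5: w1:0→1
  (5Δ to stable)
t=5 Δ0: w9=1 w7=0 w2=0 w10=0 w4=0 w5=1 w8=0 w1=1 w3=1 clk=1 w6=0
  Δ1: clk:1→0
  (1Δ to stable)
t=6 Δ0: w9=1 w7=0 w2=0 w10=0 w4=0 w5=1 w8=0 w1=1 w3=1 clk=0 w6=0
  Δ1: clk:0→1
  Δ2: w6:0→1
  Δ3: w7:0→1, w4:0→1
  Δ4: w3:1→0
  (4Δ to stable)
t=7 Δ0: w9=1 w7=1 w2=0 w10=0 w4=1 w5=1 w8=0 w1=1 w3=0 clk=1 w6=1
  Δ1: clk:1→0
  (1Δ to stable)
t=8 Δ0: w9=1 w7=1 w2=0 w10=0 w4=1 w5=1 w8=0 w1=1 w3=0 clk=0 w6=1
  Δ1: clk:0→1
  Δ2: w6:1→0
  Δ3: w7:1→0, w4:1→0, w1:1→0
  Δ4: w3:0→1
  Δ5: w1:0→1
  (5Δ to stable)
t=9 Δ0: w9=1 w7=0 w2=0 w10=0 w4=0 w5=1 w8=0 w1=1 w3=1 clk=1 w6=0
  Δ1: clk:1→0
  (1Δ to stable)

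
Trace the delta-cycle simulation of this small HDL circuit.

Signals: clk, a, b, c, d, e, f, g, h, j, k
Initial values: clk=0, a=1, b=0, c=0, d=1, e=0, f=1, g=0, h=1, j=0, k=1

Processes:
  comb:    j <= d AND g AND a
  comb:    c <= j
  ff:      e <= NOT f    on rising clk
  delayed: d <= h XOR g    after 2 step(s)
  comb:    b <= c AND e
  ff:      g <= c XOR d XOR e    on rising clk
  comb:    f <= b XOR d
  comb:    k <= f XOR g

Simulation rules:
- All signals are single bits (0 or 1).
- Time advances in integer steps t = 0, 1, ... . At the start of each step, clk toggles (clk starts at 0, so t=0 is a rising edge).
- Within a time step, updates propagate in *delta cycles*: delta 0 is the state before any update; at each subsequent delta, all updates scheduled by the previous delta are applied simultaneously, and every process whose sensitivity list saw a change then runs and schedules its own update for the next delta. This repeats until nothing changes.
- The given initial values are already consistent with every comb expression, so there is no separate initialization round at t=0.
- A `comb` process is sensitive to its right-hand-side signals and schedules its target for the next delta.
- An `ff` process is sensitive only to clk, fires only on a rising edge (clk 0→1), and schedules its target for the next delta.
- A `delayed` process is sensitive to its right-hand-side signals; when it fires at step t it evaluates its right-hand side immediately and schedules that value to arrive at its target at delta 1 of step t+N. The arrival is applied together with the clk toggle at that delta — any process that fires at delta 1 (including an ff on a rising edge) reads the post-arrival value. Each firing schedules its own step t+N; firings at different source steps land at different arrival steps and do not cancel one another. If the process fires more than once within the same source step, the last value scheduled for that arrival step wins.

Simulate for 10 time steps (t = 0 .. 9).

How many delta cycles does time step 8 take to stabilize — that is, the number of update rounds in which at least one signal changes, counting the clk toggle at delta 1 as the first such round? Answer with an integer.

t0.Δ0 c=0 d=1 b=0 clk=0 k=1 h=1 e=0 j=0 a=1 f=1 g=0
t0.Δ1 c=0 d=1 b=0 clk=1 k=1 h=1 e=0 j=0 a=1 f=1 g=0
t0.Δ2 c=0 d=1 b=0 clk=1 k=1 h=1 e=0 j=0 a=1 f=1 g=1
t0.Δ3 c=0 d=1 b=0 clk=1 k=0 h=1 e=0 j=1 a=1 f=1 g=1
t0.Δ4 c=1 d=1 b=0 clk=1 k=0 h=1 e=0 j=1 a=1 f=1 g=1
t1.Δ0 c=1 d=1 b=0 clk=1 k=0 h=1 e=0 j=1 a=1 f=1 g=1
t1.Δ1 c=1 d=1 b=0 clk=0 k=0 h=1 e=0 j=1 a=1 f=1 g=1
t2.Δ0 c=1 d=1 b=0 clk=0 k=0 h=1 e=0 j=1 a=1 f=1 g=1
t2.Δ1 c=1 d=0 b=0 clk=1 k=0 h=1 e=0 j=1 a=1 f=1 g=1
t2.Δ2 c=1 d=0 b=0 clk=1 k=0 h=1 e=0 j=0 a=1 f=0 g=1
t2.Δ3 c=0 d=0 b=0 clk=1 k=1 h=1 e=0 j=0 a=1 f=0 g=1
t3.Δ0 c=0 d=0 b=0 clk=1 k=1 h=1 e=0 j=0 a=1 f=0 g=1
t3.Δ1 c=0 d=0 b=0 clk=0 k=1 h=1 e=0 j=0 a=1 f=0 g=1
t4.Δ0 c=0 d=0 b=0 clk=0 k=1 h=1 e=0 j=0 a=1 f=0 g=1
t4.Δ1 c=0 d=0 b=0 clk=1 k=1 h=1 e=0 j=0 a=1 f=0 g=1
t4.Δ2 c=0 d=0 b=0 clk=1 k=1 h=1 e=1 j=0 a=1 f=0 g=0
t4.Δ3 c=0 d=0 b=0 clk=1 k=0 h=1 e=1 j=0 a=1 f=0 g=0
t5.Δ0 c=0 d=0 b=0 clk=1 k=0 h=1 e=1 j=0 a=1 f=0 g=0
t5.Δ1 c=0 d=0 b=0 clk=0 k=0 h=1 e=1 j=0 a=1 f=0 g=0
t6.Δ0 c=0 d=0 b=0 clk=0 k=0 h=1 e=1 j=0 a=1 f=0 g=0
t6.Δ1 c=0 d=1 b=0 clk=1 k=0 h=1 e=1 j=0 a=1 f=0 g=0
t6.Δ2 c=0 d=1 b=0 clk=1 k=0 h=1 e=1 j=0 a=1 f=1 g=0
t6.Δ3 c=0 d=1 b=0 clk=1 k=1 h=1 e=1 j=0 a=1 f=1 g=0
t7.Δ0 c=0 d=1 b=0 clk=1 k=1 h=1 e=1 j=0 a=1 f=1 g=0
t7.Δ1 c=0 d=1 b=0 clk=0 k=1 h=1 e=1 j=0 a=1 f=1 g=0
t8.Δ0 c=0 d=1 b=0 clk=0 k=1 h=1 e=1 j=0 a=1 f=1 g=0
t8.Δ1 c=0 d=1 b=0 clk=1 k=1 h=1 e=1 j=0 a=1 f=1 g=0
t8.Δ2 c=0 d=1 b=0 clk=1 k=1 h=1 e=0 j=0 a=1 f=1 g=0
t9.Δ0 c=0 d=1 b=0 clk=1 k=1 h=1 e=0 j=0 a=1 f=1 g=0
t9.Δ1 c=0 d=1 b=0 clk=0 k=1 h=1 e=0 j=0 a=1 f=1 g=0

2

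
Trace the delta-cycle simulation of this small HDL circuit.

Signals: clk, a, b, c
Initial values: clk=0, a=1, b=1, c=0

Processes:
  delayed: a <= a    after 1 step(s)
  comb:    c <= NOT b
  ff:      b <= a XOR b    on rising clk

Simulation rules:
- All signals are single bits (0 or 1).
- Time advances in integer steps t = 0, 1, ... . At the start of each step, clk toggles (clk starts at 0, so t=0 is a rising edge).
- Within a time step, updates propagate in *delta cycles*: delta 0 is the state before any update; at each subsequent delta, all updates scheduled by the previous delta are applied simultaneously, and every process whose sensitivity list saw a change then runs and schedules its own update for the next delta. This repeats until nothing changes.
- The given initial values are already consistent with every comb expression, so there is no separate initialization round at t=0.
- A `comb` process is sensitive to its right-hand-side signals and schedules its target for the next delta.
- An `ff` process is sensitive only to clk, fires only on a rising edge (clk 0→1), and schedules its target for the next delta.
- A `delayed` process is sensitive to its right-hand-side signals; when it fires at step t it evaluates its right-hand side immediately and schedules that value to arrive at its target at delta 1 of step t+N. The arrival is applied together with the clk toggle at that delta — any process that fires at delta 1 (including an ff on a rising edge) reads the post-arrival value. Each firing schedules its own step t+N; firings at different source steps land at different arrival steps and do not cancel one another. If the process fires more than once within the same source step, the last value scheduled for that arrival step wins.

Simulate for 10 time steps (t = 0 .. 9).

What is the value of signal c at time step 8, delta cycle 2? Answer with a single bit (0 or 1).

[bits: b,clk,c,a]
t=0: Δ0=1001 Δ1=1101 Δ2=0101 Δ3=0111 | 3Δ
t=1: Δ0=0111 Δ1=0011 | 1Δ
t=2: Δ0=0011 Δ1=0111 Δ2=1111 Δ3=1101 | 3Δ
t=3: Δ0=1101 Δ1=1001 | 1Δ
t=4: Δ0=1001 Δ1=1101 Δ2=0101 Δ3=0111 | 3Δ
t=5: Δ0=0111 Δ1=0011 | 1Δ
t=6: Δ0=0011 Δ1=0111 Δ2=1111 Δ3=1101 | 3Δ
t=7: Δ0=1101 Δ1=1001 | 1Δ
t=8: Δ0=1001 Δ1=1101 Δ2=0101 Δ3=0111 | 3Δ
t=9: Δ0=0111 Δ1=0011 | 1Δ

0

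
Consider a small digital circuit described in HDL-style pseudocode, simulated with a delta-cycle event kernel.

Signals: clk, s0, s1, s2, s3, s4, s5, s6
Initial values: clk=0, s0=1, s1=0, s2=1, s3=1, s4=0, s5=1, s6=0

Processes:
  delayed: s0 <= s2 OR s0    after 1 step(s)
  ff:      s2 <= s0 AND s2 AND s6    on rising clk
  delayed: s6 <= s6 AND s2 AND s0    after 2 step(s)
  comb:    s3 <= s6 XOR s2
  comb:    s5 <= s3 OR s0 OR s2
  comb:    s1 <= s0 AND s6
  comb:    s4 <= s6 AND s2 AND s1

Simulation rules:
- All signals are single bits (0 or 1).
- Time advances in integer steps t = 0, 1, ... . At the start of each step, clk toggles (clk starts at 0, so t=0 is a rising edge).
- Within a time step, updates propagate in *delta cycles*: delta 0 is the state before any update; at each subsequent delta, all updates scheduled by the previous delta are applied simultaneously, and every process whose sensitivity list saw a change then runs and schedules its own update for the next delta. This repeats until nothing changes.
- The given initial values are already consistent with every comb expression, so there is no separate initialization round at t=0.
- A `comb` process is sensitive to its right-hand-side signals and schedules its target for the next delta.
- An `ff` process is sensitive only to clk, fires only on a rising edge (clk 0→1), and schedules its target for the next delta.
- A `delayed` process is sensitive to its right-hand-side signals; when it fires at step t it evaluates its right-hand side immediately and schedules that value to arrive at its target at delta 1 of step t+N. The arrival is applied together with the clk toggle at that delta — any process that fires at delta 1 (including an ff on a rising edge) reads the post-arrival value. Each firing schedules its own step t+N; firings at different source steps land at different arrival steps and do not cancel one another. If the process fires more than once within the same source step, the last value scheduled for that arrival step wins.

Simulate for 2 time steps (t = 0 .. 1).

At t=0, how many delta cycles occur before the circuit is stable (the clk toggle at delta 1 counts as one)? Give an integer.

[bits: s5,s6,s2,clk,s4,s1,s3,s0]
t=0: Δ0=10100011 Δ1=10110011 Δ2=10010011 Δ3=10010001 | 3Δ
t=1: Δ0=10010001 Δ1=10000001 | 1Δ

3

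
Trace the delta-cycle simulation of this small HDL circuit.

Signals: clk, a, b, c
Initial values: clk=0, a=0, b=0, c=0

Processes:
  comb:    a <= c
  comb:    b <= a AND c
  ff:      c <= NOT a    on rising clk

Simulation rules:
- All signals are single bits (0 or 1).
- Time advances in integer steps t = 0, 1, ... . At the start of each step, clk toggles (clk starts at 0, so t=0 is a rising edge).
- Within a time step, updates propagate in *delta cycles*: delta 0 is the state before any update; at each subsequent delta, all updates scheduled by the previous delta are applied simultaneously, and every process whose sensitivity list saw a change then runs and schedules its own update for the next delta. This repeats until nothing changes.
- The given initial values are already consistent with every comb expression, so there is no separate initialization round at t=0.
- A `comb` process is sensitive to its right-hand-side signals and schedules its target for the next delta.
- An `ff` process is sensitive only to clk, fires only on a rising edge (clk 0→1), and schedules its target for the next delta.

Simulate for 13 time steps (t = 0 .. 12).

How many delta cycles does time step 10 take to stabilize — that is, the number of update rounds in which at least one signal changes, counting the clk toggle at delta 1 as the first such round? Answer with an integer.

[bits: b,clk,c,a]
t=0: Δ0=0000 Δ1=0100 Δ2=0110 Δ3=0111 Δ4=1111 | 4Δ
t=1: Δ0=1111 Δ1=1011 | 1Δ
t=2: Δ0=1011 Δ1=1111 Δ2=1101 Δ3=0100 | 3Δ
t=3: Δ0=0100 Δ1=0000 | 1Δ
t=4: Δ0=0000 Δ1=0100 Δ2=0110 Δ3=0111 Δ4=1111 | 4Δ
t=5: Δ0=1111 Δ1=1011 | 1Δ
t=6: Δ0=1011 Δ1=1111 Δ2=1101 Δ3=0100 | 3Δ
t=7: Δ0=0100 Δ1=0000 | 1Δ
t=8: Δ0=0000 Δ1=0100 Δ2=0110 Δ3=0111 Δ4=1111 | 4Δ
t=9: Δ0=1111 Δ1=1011 | 1Δ
t=10: Δ0=1011 Δ1=1111 Δ2=1101 Δ3=0100 | 3Δ
t=11: Δ0=0100 Δ1=0000 | 1Δ
t=12: Δ0=0000 Δ1=0100 Δ2=0110 Δ3=0111 Δ4=1111 | 4Δ

3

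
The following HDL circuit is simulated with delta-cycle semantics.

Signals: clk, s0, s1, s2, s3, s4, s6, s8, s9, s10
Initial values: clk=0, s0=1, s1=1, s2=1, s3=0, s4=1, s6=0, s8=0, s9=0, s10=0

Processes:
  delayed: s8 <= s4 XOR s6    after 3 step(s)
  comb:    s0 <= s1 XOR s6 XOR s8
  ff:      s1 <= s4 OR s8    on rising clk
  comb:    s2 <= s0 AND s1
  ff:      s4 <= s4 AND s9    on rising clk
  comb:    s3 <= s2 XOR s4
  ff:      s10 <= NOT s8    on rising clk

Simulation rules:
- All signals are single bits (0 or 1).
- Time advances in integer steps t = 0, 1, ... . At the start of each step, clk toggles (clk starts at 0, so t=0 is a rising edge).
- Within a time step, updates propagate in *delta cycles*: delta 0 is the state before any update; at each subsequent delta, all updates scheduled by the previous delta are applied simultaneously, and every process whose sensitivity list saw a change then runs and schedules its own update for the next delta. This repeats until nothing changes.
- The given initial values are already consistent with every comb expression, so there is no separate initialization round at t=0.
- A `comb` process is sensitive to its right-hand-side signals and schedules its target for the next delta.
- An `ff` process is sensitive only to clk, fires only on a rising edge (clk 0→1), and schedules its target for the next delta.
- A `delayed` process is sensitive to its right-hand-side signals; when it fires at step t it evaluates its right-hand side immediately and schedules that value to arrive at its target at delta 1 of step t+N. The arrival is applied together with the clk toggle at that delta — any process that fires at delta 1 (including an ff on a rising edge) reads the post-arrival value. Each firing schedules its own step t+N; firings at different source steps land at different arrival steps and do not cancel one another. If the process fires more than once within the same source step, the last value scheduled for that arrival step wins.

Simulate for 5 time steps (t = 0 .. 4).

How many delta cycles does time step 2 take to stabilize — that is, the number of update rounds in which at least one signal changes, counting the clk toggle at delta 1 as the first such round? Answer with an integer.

4

[bits: s1,s3,s6,s0,clk,s8,s4,s10,s9,s2]
t=0: Δ0=1001001001 Δ1=1001101001 Δ2=1001100101 Δ3=1101100101 | 3Δ
t=1: Δ0=1101100101 Δ1=1101000101 | 1Δ
t=2: Δ0=1101000101 Δ1=1101100101 Δ2=0101100101 Δ3=0100100100 Δ4=0000100100 | 4Δ
t=3: Δ0=0000100100 Δ1=0000000100 | 1Δ
t=4: Δ0=0000000100 Δ1=0000100100 | 1Δ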